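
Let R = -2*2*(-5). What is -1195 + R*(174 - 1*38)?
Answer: 1525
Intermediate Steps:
R = 20 (R = -4*(-5) = 20)
-1195 + R*(174 - 1*38) = -1195 + 20*(174 - 1*38) = -1195 + 20*(174 - 38) = -1195 + 20*136 = -1195 + 2720 = 1525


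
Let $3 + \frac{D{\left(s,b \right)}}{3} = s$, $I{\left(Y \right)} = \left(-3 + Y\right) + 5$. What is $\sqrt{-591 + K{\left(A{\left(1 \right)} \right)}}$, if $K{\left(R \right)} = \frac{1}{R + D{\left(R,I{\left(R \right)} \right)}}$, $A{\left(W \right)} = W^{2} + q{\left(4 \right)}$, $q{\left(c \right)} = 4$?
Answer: $\frac{10 i \sqrt{715}}{11} \approx 24.309 i$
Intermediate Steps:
$I{\left(Y \right)} = 2 + Y$
$D{\left(s,b \right)} = -9 + 3 s$
$A{\left(W \right)} = 4 + W^{2}$ ($A{\left(W \right)} = W^{2} + 4 = 4 + W^{2}$)
$K{\left(R \right)} = \frac{1}{-9 + 4 R}$ ($K{\left(R \right)} = \frac{1}{R + \left(-9 + 3 R\right)} = \frac{1}{-9 + 4 R}$)
$\sqrt{-591 + K{\left(A{\left(1 \right)} \right)}} = \sqrt{-591 + \frac{1}{-9 + 4 \left(4 + 1^{2}\right)}} = \sqrt{-591 + \frac{1}{-9 + 4 \left(4 + 1\right)}} = \sqrt{-591 + \frac{1}{-9 + 4 \cdot 5}} = \sqrt{-591 + \frac{1}{-9 + 20}} = \sqrt{-591 + \frac{1}{11}} = \sqrt{- \frac{6500}{11}} = \frac{10 i \sqrt{715}}{11}$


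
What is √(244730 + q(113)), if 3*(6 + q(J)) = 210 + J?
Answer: √2203485/3 ≈ 494.80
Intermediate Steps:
q(J) = 64 + J/3 (q(J) = -6 + (210 + J)/3 = -6 + (70 + J/3) = 64 + J/3)
√(244730 + q(113)) = √(244730 + (64 + (⅓)*113)) = √(244730 + (64 + 113/3)) = √(244730 + 305/3) = √(734495/3) = √2203485/3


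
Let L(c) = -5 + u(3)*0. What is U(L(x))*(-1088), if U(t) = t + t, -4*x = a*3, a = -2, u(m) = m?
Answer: 10880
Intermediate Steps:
x = 3/2 (x = -(-1)*3/2 = -¼*(-6) = 3/2 ≈ 1.5000)
L(c) = -5 (L(c) = -5 + 3*0 = -5 + 0 = -5)
U(t) = 2*t
U(L(x))*(-1088) = (2*(-5))*(-1088) = -10*(-1088) = 10880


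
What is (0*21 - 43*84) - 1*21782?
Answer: -25394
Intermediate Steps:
(0*21 - 43*84) - 1*21782 = (0 - 3612) - 21782 = -3612 - 21782 = -25394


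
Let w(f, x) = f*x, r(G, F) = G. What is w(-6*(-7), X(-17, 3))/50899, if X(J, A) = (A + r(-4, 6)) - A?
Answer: -168/50899 ≈ -0.0033007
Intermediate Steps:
X(J, A) = -4 (X(J, A) = (A - 4) - A = (-4 + A) - A = -4)
w(-6*(-7), X(-17, 3))/50899 = (-6*(-7)*(-4))/50899 = (42*(-4))*(1/50899) = -168*1/50899 = -168/50899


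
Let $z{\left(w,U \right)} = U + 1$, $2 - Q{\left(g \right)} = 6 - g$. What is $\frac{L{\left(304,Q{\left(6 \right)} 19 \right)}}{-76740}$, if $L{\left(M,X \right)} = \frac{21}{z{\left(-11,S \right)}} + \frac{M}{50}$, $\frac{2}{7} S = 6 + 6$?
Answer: $- \frac{7061}{82495500} \approx -8.5593 \cdot 10^{-5}$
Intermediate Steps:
$S = 42$ ($S = \frac{7 \left(6 + 6\right)}{2} = \frac{7}{2} \cdot 12 = 42$)
$Q{\left(g \right)} = -4 + g$ ($Q{\left(g \right)} = 2 - \left(6 - g\right) = 2 + \left(-6 + g\right) = -4 + g$)
$z{\left(w,U \right)} = 1 + U$
$L{\left(M,X \right)} = \frac{21}{43} + \frac{M}{50}$ ($L{\left(M,X \right)} = \frac{21}{1 + 42} + \frac{M}{50} = \frac{21}{43} + M \frac{1}{50} = 21 \cdot \frac{1}{43} + \frac{M}{50} = \frac{21}{43} + \frac{M}{50}$)
$\frac{L{\left(304,Q{\left(6 \right)} 19 \right)}}{-76740} = \frac{\frac{21}{43} + \frac{1}{50} \cdot 304}{-76740} = \left(\frac{21}{43} + \frac{152}{25}\right) \left(- \frac{1}{76740}\right) = \frac{7061}{1075} \left(- \frac{1}{76740}\right) = - \frac{7061}{82495500}$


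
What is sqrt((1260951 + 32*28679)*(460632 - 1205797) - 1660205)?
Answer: 2*I*sqrt(405869249310) ≈ 1.2742e+6*I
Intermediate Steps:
sqrt((1260951 + 32*28679)*(460632 - 1205797) - 1660205) = sqrt((1260951 + 917728)*(-745165) - 1660205) = sqrt(2178679*(-745165) - 1660205) = sqrt(-1623475337035 - 1660205) = sqrt(-1623476997240) = 2*I*sqrt(405869249310)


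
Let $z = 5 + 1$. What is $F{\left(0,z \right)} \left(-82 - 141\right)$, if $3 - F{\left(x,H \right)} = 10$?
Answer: $1561$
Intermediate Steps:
$z = 6$
$F{\left(x,H \right)} = -7$ ($F{\left(x,H \right)} = 3 - 10 = -7$)
$F{\left(0,z \right)} \left(-82 - 141\right) = - 7 \left(-82 - 141\right) = \left(-7\right) \left(-223\right) = 1561$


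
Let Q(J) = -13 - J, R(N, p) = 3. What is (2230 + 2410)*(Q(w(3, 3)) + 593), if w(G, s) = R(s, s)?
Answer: 2677280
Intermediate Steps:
w(G, s) = 3
(2230 + 2410)*(Q(w(3, 3)) + 593) = (2230 + 2410)*((-13 - 1*3) + 593) = 4640*((-13 - 3) + 593) = 4640*(-16 + 593) = 4640*577 = 2677280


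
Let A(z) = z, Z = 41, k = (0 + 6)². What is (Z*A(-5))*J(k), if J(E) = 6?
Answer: -1230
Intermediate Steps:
k = 36 (k = 6² = 36)
(Z*A(-5))*J(k) = (41*(-5))*6 = -205*6 = -1230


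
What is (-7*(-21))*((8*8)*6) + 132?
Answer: 56580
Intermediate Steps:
(-7*(-21))*((8*8)*6) + 132 = 147*(64*6) + 132 = 147*384 + 132 = 56448 + 132 = 56580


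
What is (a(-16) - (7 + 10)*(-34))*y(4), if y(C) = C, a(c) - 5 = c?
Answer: 2268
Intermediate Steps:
a(c) = 5 + c
(a(-16) - (7 + 10)*(-34))*y(4) = ((5 - 16) - (7 + 10)*(-34))*4 = (-11 - 17*(-34))*4 = (-11 - 1*(-578))*4 = (-11 + 578)*4 = 567*4 = 2268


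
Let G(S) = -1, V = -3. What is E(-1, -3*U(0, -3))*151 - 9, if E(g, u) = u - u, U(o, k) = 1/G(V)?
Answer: -9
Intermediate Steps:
U(o, k) = -1 (U(o, k) = 1/(-1) = -1)
E(g, u) = 0
E(-1, -3*U(0, -3))*151 - 9 = 0*151 - 9 = 0 - 9 = -9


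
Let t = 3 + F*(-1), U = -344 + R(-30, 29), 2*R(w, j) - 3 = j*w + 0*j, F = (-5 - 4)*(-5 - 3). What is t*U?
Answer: 107295/2 ≈ 53648.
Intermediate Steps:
F = 72 (F = -9*(-8) = 72)
R(w, j) = 3/2 + j*w/2 (R(w, j) = 3/2 + (j*w + 0*j)/2 = 3/2 + (j*w + 0)/2 = 3/2 + (j*w)/2 = 3/2 + j*w/2)
U = -1555/2 (U = -344 + (3/2 + (½)*29*(-30)) = -344 + (3/2 - 435) = -344 - 867/2 = -1555/2 ≈ -777.50)
t = -69 (t = 3 + 72*(-1) = 3 - 72 = -69)
t*U = -69*(-1555/2) = 107295/2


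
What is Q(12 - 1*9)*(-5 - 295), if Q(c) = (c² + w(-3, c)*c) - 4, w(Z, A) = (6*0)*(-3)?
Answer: -1500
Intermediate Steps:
w(Z, A) = 0 (w(Z, A) = 0*(-3) = 0)
Q(c) = -4 + c² (Q(c) = (c² + 0*c) - 4 = (c² + 0) - 4 = c² - 4 = -4 + c²)
Q(12 - 1*9)*(-5 - 295) = (-4 + (12 - 1*9)²)*(-5 - 295) = (-4 + (12 - 9)²)*(-300) = (-4 + 3²)*(-300) = (-4 + 9)*(-300) = 5*(-300) = -1500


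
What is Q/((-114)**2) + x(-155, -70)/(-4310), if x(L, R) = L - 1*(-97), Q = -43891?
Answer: -94208221/28006380 ≈ -3.3638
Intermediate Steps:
x(L, R) = 97 + L (x(L, R) = L + 97 = 97 + L)
Q/((-114)**2) + x(-155, -70)/(-4310) = -43891/((-114)**2) + (97 - 155)/(-4310) = -43891/12996 - 58*(-1/4310) = -43891*1/12996 + 29/2155 = -43891/12996 + 29/2155 = -94208221/28006380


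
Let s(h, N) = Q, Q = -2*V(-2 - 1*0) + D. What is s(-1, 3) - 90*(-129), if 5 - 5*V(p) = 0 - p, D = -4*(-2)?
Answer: 58084/5 ≈ 11617.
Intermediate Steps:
D = 8
V(p) = 1 + p/5 (V(p) = 1 - (0 - p)/5 = 1 - (-1)*p/5 = 1 + p/5)
Q = 34/5 (Q = -2*(1 + (-2 - 1*0)/5) + 8 = -2*(1 + (-2 + 0)/5) + 8 = -2*(1 + (1/5)*(-2)) + 8 = -2*(1 - 2/5) + 8 = -2*3/5 + 8 = -6/5 + 8 = 34/5 ≈ 6.8000)
s(h, N) = 34/5
s(-1, 3) - 90*(-129) = 34/5 - 90*(-129) = 34/5 + 11610 = 58084/5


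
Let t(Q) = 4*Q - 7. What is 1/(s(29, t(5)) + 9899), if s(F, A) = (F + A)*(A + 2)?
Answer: 1/10529 ≈ 9.4976e-5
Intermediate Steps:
t(Q) = -7 + 4*Q
s(F, A) = (2 + A)*(A + F) (s(F, A) = (A + F)*(2 + A) = (2 + A)*(A + F))
1/(s(29, t(5)) + 9899) = 1/(((-7 + 4*5)**2 + 2*(-7 + 4*5) + 2*29 + (-7 + 4*5)*29) + 9899) = 1/(((-7 + 20)**2 + 2*(-7 + 20) + 58 + (-7 + 20)*29) + 9899) = 1/((13**2 + 2*13 + 58 + 13*29) + 9899) = 1/((169 + 26 + 58 + 377) + 9899) = 1/(630 + 9899) = 1/10529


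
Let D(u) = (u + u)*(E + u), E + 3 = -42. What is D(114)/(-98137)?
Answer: -15732/98137 ≈ -0.16031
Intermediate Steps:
E = -45 (E = -3 - 42 = -45)
D(u) = 2*u*(-45 + u) (D(u) = (u + u)*(-45 + u) = (2*u)*(-45 + u) = 2*u*(-45 + u))
D(114)/(-98137) = (2*114*(-45 + 114))/(-98137) = (2*114*69)*(-1/98137) = 15732*(-1/98137) = -15732/98137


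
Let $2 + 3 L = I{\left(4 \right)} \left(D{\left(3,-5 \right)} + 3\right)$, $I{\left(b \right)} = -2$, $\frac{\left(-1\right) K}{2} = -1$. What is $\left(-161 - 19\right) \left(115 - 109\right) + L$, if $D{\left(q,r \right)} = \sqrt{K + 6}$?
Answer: $- \frac{3248}{3} - \frac{4 \sqrt{2}}{3} \approx -1084.6$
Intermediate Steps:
$K = 2$ ($K = \left(-2\right) \left(-1\right) = 2$)
$D{\left(q,r \right)} = 2 \sqrt{2}$ ($D{\left(q,r \right)} = \sqrt{2 + 6} = \sqrt{8} = 2 \sqrt{2}$)
$L = - \frac{8}{3} - \frac{4 \sqrt{2}}{3}$ ($L = - \frac{2}{3} + \frac{\left(-2\right) \left(2 \sqrt{2} + 3\right)}{3} = - \frac{2}{3} + \frac{\left(-2\right) \left(3 + 2 \sqrt{2}\right)}{3} = - \frac{2}{3} + \frac{-6 - 4 \sqrt{2}}{3} = - \frac{2}{3} - \left(2 + \frac{4 \sqrt{2}}{3}\right) = - \frac{8}{3} - \frac{4 \sqrt{2}}{3} \approx -4.5523$)
$\left(-161 - 19\right) \left(115 - 109\right) + L = \left(-161 - 19\right) \left(115 - 109\right) - \left(\frac{8}{3} + \frac{4 \sqrt{2}}{3}\right) = \left(-180\right) 6 - \left(\frac{8}{3} + \frac{4 \sqrt{2}}{3}\right) = -1080 - \left(\frac{8}{3} + \frac{4 \sqrt{2}}{3}\right) = - \frac{3248}{3} - \frac{4 \sqrt{2}}{3}$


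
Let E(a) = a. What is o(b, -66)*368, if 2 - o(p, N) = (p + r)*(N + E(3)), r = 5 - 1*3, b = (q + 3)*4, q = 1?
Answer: 418048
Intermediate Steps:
b = 16 (b = (1 + 3)*4 = 4*4 = 16)
r = 2 (r = 5 - 3 = 2)
o(p, N) = 2 - (2 + p)*(3 + N) (o(p, N) = 2 - (p + 2)*(N + 3) = 2 - (2 + p)*(3 + N))
o(b, -66)*368 = (-4 - 3*16 - 2*(-66) - 1*(-66)*16)*368 = (-4 - 48 + 132 + 1056)*368 = 1136*368 = 418048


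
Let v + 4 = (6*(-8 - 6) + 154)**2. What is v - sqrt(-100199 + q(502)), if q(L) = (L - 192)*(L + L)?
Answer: 4896 - 3*sqrt(23449) ≈ 4436.6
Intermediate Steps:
q(L) = 2*L*(-192 + L) (q(L) = (-192 + L)*(2*L) = 2*L*(-192 + L))
v = 4896 (v = -4 + (6*(-8 - 6) + 154)**2 = -4 + (6*(-14) + 154)**2 = -4 + (-84 + 154)**2 = -4 + 70**2 = -4 + 4900 = 4896)
v - sqrt(-100199 + q(502)) = 4896 - sqrt(-100199 + 2*502*(-192 + 502)) = 4896 - sqrt(-100199 + 2*502*310) = 4896 - sqrt(-100199 + 311240) = 4896 - sqrt(211041) = 4896 - 3*sqrt(23449)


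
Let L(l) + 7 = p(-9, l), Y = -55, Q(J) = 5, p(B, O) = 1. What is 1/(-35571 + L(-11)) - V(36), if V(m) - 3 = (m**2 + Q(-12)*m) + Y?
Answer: -50661649/35577 ≈ -1424.0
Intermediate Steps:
V(m) = -52 + m**2 + 5*m (V(m) = 3 + ((m**2 + 5*m) - 55) = 3 + (-55 + m**2 + 5*m) = -52 + m**2 + 5*m)
L(l) = -6 (L(l) = -7 + 1 = -6)
1/(-35571 + L(-11)) - V(36) = 1/(-35571 - 6) - (-52 + 36**2 + 5*36) = 1/(-35577) - (-52 + 1296 + 180) = -1/35577 - 1*1424 = -1/35577 - 1424 = -50661649/35577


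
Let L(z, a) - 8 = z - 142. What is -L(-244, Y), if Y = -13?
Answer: 378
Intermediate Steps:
L(z, a) = -134 + z (L(z, a) = 8 + (z - 142) = 8 + (-142 + z) = -134 + z)
-L(-244, Y) = -(-134 - 244) = -1*(-378) = 378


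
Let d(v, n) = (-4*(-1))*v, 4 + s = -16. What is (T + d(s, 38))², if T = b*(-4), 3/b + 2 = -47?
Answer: 15272464/2401 ≈ 6360.9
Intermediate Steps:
b = -3/49 (b = 3/(-2 - 47) = 3/(-49) = 3*(-1/49) = -3/49 ≈ -0.061224)
s = -20 (s = -4 - 16 = -20)
d(v, n) = 4*v
T = 12/49 (T = -3/49*(-4) = 12/49 ≈ 0.24490)
(T + d(s, 38))² = (12/49 + 4*(-20))² = (12/49 - 80)² = (-3908/49)² = 15272464/2401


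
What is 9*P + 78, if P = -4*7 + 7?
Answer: -111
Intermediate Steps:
P = -21 (P = -28 + 7 = -21)
9*P + 78 = 9*(-21) + 78 = -189 + 78 = -111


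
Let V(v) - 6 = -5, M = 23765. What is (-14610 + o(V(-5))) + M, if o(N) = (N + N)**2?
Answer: 9159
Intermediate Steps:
V(v) = 1 (V(v) = 6 - 5 = 1)
o(N) = 4*N**2 (o(N) = (2*N)**2 = 4*N**2)
(-14610 + o(V(-5))) + M = (-14610 + 4*1**2) + 23765 = (-14610 + 4*1) + 23765 = (-14610 + 4) + 23765 = -14606 + 23765 = 9159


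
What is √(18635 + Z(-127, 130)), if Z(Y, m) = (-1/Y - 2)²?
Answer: 2*√75156981/127 ≈ 136.52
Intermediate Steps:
Z(Y, m) = (-2 - 1/Y)²
√(18635 + Z(-127, 130)) = √(18635 + (1 + 2*(-127))²/(-127)²) = √(18635 + (1 - 254)²/16129) = √(18635 + (1/16129)*(-253)²) = √(18635 + (1/16129)*64009) = √(18635 + 64009/16129) = √(300627924/16129) = 2*√75156981/127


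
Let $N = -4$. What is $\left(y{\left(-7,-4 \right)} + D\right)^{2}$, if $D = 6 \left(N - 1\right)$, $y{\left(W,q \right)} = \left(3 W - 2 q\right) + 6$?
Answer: $1369$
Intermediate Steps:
$y{\left(W,q \right)} = 6 - 2 q + 3 W$ ($y{\left(W,q \right)} = \left(- 2 q + 3 W\right) + 6 = 6 - 2 q + 3 W$)
$D = -30$ ($D = 6 \left(-4 - 1\right) = 6 \left(-5\right) = -30$)
$\left(y{\left(-7,-4 \right)} + D\right)^{2} = \left(\left(6 - -8 + 3 \left(-7\right)\right) - 30\right)^{2} = \left(\left(6 + 8 - 21\right) - 30\right)^{2} = \left(-7 - 30\right)^{2} = \left(-37\right)^{2} = 1369$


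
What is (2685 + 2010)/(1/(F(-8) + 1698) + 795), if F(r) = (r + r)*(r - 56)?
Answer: 12779790/2163991 ≈ 5.9057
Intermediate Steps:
F(r) = 2*r*(-56 + r) (F(r) = (2*r)*(-56 + r) = 2*r*(-56 + r))
(2685 + 2010)/(1/(F(-8) + 1698) + 795) = (2685 + 2010)/(1/(2*(-8)*(-56 - 8) + 1698) + 795) = 4695/(1/(2*(-8)*(-64) + 1698) + 795) = 4695/(1/(1024 + 1698) + 795) = 4695/(1/2722 + 795) = 4695/(2163991/2722) = 4695*(2722/2163991) = 12779790/2163991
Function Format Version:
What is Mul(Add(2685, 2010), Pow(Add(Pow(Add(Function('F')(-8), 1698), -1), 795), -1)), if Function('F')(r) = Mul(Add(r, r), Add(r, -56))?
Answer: Rational(12779790, 2163991) ≈ 5.9057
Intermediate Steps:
Function('F')(r) = Mul(2, r, Add(-56, r)) (Function('F')(r) = Mul(Mul(2, r), Add(-56, r)) = Mul(2, r, Add(-56, r)))
Mul(Add(2685, 2010), Pow(Add(Pow(Add(Function('F')(-8), 1698), -1), 795), -1)) = Mul(Add(2685, 2010), Pow(Add(Pow(Add(Mul(2, -8, Add(-56, -8)), 1698), -1), 795), -1)) = Mul(4695, Pow(Add(Pow(Add(Mul(2, -8, -64), 1698), -1), 795), -1)) = Mul(4695, Pow(Add(Pow(Add(1024, 1698), -1), 795), -1)) = Mul(4695, Pow(Add(Pow(2722, -1), 795), -1)) = Mul(4695, Pow(Add(Rational(1, 2722), 795), -1)) = Mul(4695, Pow(Rational(2163991, 2722), -1)) = Mul(4695, Rational(2722, 2163991)) = Rational(12779790, 2163991)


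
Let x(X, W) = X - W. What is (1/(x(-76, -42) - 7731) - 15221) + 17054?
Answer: 14233244/7765 ≈ 1833.0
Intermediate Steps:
(1/(x(-76, -42) - 7731) - 15221) + 17054 = (1/((-76 - 1*(-42)) - 7731) - 15221) + 17054 = (1/((-76 + 42) - 7731) - 15221) + 17054 = (1/(-34 - 7731) - 15221) + 17054 = (1/(-7765) - 15221) + 17054 = (-1/7765 - 15221) + 17054 = -118191066/7765 + 17054 = 14233244/7765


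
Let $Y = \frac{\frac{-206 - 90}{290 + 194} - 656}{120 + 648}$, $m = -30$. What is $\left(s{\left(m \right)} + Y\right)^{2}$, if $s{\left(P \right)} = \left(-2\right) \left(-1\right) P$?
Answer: $\frac{7995123829225}{2158903296} \approx 3703.3$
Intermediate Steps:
$s{\left(P \right)} = 2 P$
$Y = - \frac{39725}{46464}$ ($Y = \frac{- \frac{296}{484} - 656}{768} = \left(\left(-296\right) \frac{1}{484} - 656\right) \frac{1}{768} = \left(- \frac{74}{121} - 656\right) \frac{1}{768} = \left(- \frac{79450}{121}\right) \frac{1}{768} = - \frac{39725}{46464} \approx -0.85496$)
$\left(s{\left(m \right)} + Y\right)^{2} = \left(2 \left(-30\right) - \frac{39725}{46464}\right)^{2} = \left(-60 - \frac{39725}{46464}\right)^{2} = \left(- \frac{2827565}{46464}\right)^{2} = \frac{7995123829225}{2158903296}$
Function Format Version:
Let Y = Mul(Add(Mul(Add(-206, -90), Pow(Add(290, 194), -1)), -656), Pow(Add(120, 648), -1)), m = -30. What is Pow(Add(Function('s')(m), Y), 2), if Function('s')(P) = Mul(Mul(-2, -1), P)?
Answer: Rational(7995123829225, 2158903296) ≈ 3703.3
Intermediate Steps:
Function('s')(P) = Mul(2, P)
Y = Rational(-39725, 46464) (Y = Mul(Add(Mul(-296, Pow(484, -1)), -656), Pow(768, -1)) = Mul(Add(Mul(-296, Rational(1, 484)), -656), Rational(1, 768)) = Mul(Add(Rational(-74, 121), -656), Rational(1, 768)) = Mul(Rational(-79450, 121), Rational(1, 768)) = Rational(-39725, 46464) ≈ -0.85496)
Pow(Add(Function('s')(m), Y), 2) = Pow(Add(Mul(2, -30), Rational(-39725, 46464)), 2) = Pow(Add(-60, Rational(-39725, 46464)), 2) = Pow(Rational(-2827565, 46464), 2) = Rational(7995123829225, 2158903296)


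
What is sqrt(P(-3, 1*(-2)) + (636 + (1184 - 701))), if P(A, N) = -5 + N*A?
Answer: 4*sqrt(70) ≈ 33.466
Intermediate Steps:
P(A, N) = -5 + A*N
sqrt(P(-3, 1*(-2)) + (636 + (1184 - 701))) = sqrt((-5 - 3*(-2)) + (636 + (1184 - 701))) = sqrt((-5 - 3*(-2)) + (636 + 483)) = sqrt((-5 + 6) + 1119) = sqrt(1 + 1119) = sqrt(1120) = 4*sqrt(70)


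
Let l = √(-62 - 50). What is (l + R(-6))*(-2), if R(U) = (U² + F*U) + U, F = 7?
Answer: 24 - 8*I*√7 ≈ 24.0 - 21.166*I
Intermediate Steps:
l = 4*I*√7 (l = √(-112) = 4*I*√7 ≈ 10.583*I)
R(U) = U² + 8*U (R(U) = (U² + 7*U) + U = U² + 8*U)
(l + R(-6))*(-2) = (4*I*√7 - 6*(8 - 6))*(-2) = (4*I*√7 - 6*2)*(-2) = (4*I*√7 - 12)*(-2) = (-12 + 4*I*√7)*(-2) = 24 - 8*I*√7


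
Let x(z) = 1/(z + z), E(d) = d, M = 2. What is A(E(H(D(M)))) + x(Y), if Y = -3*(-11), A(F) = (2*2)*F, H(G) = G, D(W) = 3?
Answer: 793/66 ≈ 12.015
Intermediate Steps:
A(F) = 4*F
Y = 33
x(z) = 1/(2*z)
A(E(H(D(M)))) + x(Y) = 4*3 + (1/2)/33 = 12 + (1/2)*(1/33) = 12 + 1/66 = 793/66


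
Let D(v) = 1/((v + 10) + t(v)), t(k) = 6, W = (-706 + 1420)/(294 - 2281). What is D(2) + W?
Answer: -10865/35766 ≈ -0.30378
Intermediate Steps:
W = -714/1987 (W = 714/(-1987) = 714*(-1/1987) = -714/1987 ≈ -0.35934)
D(v) = 1/(16 + v) (D(v) = 1/((v + 10) + 6) = 1/((10 + v) + 6) = 1/(16 + v))
D(2) + W = 1/(16 + 2) - 714/1987 = 1/18 - 714/1987 = -10865/35766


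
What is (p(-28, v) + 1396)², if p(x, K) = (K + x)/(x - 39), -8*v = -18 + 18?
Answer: 8753473600/4489 ≈ 1.9500e+6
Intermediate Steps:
v = 0 (v = -(-18 + 18)/8 = -⅛*0 = 0)
p(x, K) = (K + x)/(-39 + x)
(p(-28, v) + 1396)² = ((0 - 28)/(-39 - 28) + 1396)² = (-28/(-67) + 1396)² = (-1/67*(-28) + 1396)² = (28/67 + 1396)² = (93560/67)² = 8753473600/4489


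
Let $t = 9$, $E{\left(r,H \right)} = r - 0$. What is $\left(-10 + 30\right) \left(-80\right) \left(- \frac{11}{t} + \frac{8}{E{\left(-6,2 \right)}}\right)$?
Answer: $\frac{36800}{9} \approx 4088.9$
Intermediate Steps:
$E{\left(r,H \right)} = r$ ($E{\left(r,H \right)} = r + 0 = r$)
$\left(-10 + 30\right) \left(-80\right) \left(- \frac{11}{t} + \frac{8}{E{\left(-6,2 \right)}}\right) = \left(-10 + 30\right) \left(-80\right) \left(- \frac{11}{9} + \frac{8}{-6}\right) = 20 \left(-80\right) \left(\left(-11\right) \frac{1}{9} + 8 \left(- \frac{1}{6}\right)\right) = - 1600 \left(- \frac{11}{9} - \frac{4}{3}\right) = \left(-1600\right) \left(- \frac{23}{9}\right) = \frac{36800}{9}$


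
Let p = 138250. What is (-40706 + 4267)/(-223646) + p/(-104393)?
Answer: -27115082973/23347076878 ≈ -1.1614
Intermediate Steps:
(-40706 + 4267)/(-223646) + p/(-104393) = (-40706 + 4267)/(-223646) + 138250/(-104393) = -36439*(-1/223646) + 138250*(-1/104393) = 36439/223646 - 138250/104393 = -27115082973/23347076878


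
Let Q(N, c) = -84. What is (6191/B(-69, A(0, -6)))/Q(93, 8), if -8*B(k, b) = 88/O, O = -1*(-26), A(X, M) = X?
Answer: 80483/462 ≈ 174.21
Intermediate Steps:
O = 26
B(k, b) = -11/26
(6191/B(-69, A(0, -6)))/Q(93, 8) = (6191/(-11/26))/(-84) = (6191*(-26/11))*(-1/84) = -160966/11*(-1/84) = 80483/462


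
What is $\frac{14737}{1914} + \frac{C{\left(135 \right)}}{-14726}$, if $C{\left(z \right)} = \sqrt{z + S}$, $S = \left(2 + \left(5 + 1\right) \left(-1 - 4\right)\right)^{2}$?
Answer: $\frac{14737}{1914} - \frac{\sqrt{919}}{14726} \approx 7.6975$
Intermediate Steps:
$S = 784$ ($S = \left(2 + 6 \left(-5\right)\right)^{2} = \left(2 - 30\right)^{2} = \left(-28\right)^{2} = 784$)
$C{\left(z \right)} = \sqrt{784 + z}$ ($C{\left(z \right)} = \sqrt{z + 784} = \sqrt{784 + z}$)
$\frac{14737}{1914} + \frac{C{\left(135 \right)}}{-14726} = \frac{14737}{1914} + \frac{\sqrt{784 + 135}}{-14726} = 14737 \cdot \frac{1}{1914} + \sqrt{919} \left(- \frac{1}{14726}\right) = \frac{14737}{1914} - \frac{\sqrt{919}}{14726}$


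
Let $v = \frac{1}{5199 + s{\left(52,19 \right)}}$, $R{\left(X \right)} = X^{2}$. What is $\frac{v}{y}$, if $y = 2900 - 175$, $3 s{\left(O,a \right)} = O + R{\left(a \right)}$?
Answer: $\frac{3}{43627250} \approx 6.8764 \cdot 10^{-8}$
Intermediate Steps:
$s{\left(O,a \right)} = \frac{O}{3} + \frac{a^{2}}{3}$ ($s{\left(O,a \right)} = \frac{O + a^{2}}{3} = \frac{O}{3} + \frac{a^{2}}{3}$)
$y = 2725$ ($y = 2900 - 175 = 2725$)
$v = \frac{3}{16010}$ ($v = \frac{1}{5199 + \left(\frac{1}{3} \cdot 52 + \frac{19^{2}}{3}\right)} = \frac{1}{5199 + \left(\frac{52}{3} + \frac{1}{3} \cdot 361\right)} = \frac{1}{5199 + \left(\frac{52}{3} + \frac{361}{3}\right)} = \frac{1}{5199 + \frac{413}{3}} = \frac{1}{\frac{16010}{3}} = \frac{3}{16010} \approx 0.00018738$)
$\frac{v}{y} = \frac{3}{16010 \cdot 2725} = \frac{3}{16010} \cdot \frac{1}{2725} = \frac{3}{43627250}$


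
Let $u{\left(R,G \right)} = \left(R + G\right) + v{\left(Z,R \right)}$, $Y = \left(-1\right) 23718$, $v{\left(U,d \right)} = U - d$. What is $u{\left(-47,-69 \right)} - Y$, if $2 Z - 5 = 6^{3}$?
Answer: $\frac{47519}{2} \approx 23760.0$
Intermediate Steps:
$Z = \frac{221}{2}$ ($Z = \frac{5}{2} + \frac{6^{3}}{2} = \frac{5}{2} + \frac{1}{2} \cdot 216 = \frac{5}{2} + 108 = \frac{221}{2} \approx 110.5$)
$Y = -23718$
$u{\left(R,G \right)} = \frac{221}{2} + G$ ($u{\left(R,G \right)} = \left(R + G\right) - \left(- \frac{221}{2} + R\right) = \left(G + R\right) - \left(- \frac{221}{2} + R\right) = \frac{221}{2} + G$)
$u{\left(-47,-69 \right)} - Y = \left(\frac{221}{2} - 69\right) - -23718 = \frac{83}{2} + 23718 = \frac{47519}{2}$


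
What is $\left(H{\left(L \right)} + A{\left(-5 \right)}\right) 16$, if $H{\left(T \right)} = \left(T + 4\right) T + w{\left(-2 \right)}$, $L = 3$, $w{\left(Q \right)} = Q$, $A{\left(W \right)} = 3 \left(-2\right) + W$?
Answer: $128$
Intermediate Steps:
$A{\left(W \right)} = -6 + W$
$H{\left(T \right)} = -2 + T \left(4 + T\right)$ ($H{\left(T \right)} = \left(T + 4\right) T - 2 = \left(4 + T\right) T - 2 = T \left(4 + T\right) - 2 = -2 + T \left(4 + T\right)$)
$\left(H{\left(L \right)} + A{\left(-5 \right)}\right) 16 = \left(\left(-2 + 3^{2} + 4 \cdot 3\right) - 11\right) 16 = \left(\left(-2 + 9 + 12\right) - 11\right) 16 = \left(19 - 11\right) 16 = 8 \cdot 16 = 128$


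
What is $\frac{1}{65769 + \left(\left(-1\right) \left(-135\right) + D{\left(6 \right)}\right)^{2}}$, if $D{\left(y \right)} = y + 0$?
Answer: $\frac{1}{85650} \approx 1.1675 \cdot 10^{-5}$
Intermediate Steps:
$D{\left(y \right)} = y$
$\frac{1}{65769 + \left(\left(-1\right) \left(-135\right) + D{\left(6 \right)}\right)^{2}} = \frac{1}{65769 + \left(\left(-1\right) \left(-135\right) + 6\right)^{2}} = \frac{1}{65769 + \left(135 + 6\right)^{2}} = \frac{1}{65769 + 141^{2}} = \frac{1}{65769 + 19881} = \frac{1}{85650}$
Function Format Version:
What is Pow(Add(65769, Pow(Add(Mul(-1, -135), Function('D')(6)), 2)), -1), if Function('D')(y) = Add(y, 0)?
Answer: Rational(1, 85650) ≈ 1.1675e-5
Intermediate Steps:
Function('D')(y) = y
Pow(Add(65769, Pow(Add(Mul(-1, -135), Function('D')(6)), 2)), -1) = Pow(Add(65769, Pow(Add(Mul(-1, -135), 6), 2)), -1) = Pow(Add(65769, Pow(Add(135, 6), 2)), -1) = Pow(Add(65769, Pow(141, 2)), -1) = Pow(Add(65769, 19881), -1) = Pow(85650, -1) = Rational(1, 85650)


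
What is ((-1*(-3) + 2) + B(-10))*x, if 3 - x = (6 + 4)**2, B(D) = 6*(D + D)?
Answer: 11155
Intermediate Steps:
B(D) = 12*D (B(D) = 6*(2*D) = 12*D)
x = -97 (x = 3 - (6 + 4)**2 = 3 - 1*10**2 = 3 - 1*100 = 3 - 100 = -97)
((-1*(-3) + 2) + B(-10))*x = ((-1*(-3) + 2) + 12*(-10))*(-97) = ((3 + 2) - 120)*(-97) = (5 - 120)*(-97) = -115*(-97) = 11155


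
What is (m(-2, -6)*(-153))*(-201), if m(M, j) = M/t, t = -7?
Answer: 61506/7 ≈ 8786.6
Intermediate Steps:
m(M, j) = -M/7 (m(M, j) = M/(-7) = M*(-1/7) = -M/7)
(m(-2, -6)*(-153))*(-201) = (-1/7*(-2)*(-153))*(-201) = ((2/7)*(-153))*(-201) = -306/7*(-201) = 61506/7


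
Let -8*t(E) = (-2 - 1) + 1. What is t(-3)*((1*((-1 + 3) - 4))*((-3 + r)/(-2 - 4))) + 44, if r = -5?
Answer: 130/3 ≈ 43.333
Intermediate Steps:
t(E) = ¼ (t(E) = -((-2 - 1) + 1)/8 = -(-3 + 1)/8 = -⅛*(-2) = ¼)
t(-3)*((1*((-1 + 3) - 4))*((-3 + r)/(-2 - 4))) + 44 = ((1*((-1 + 3) - 4))*((-3 - 5)/(-2 - 4)))/4 + 44 = ((1*(2 - 4))*(-8/(-6)))/4 + 44 = ((1*(-2))*(-8*(-⅙)))/4 + 44 = (-2*4/3)/4 + 44 = (¼)*(-8/3) + 44 = -⅔ + 44 = 130/3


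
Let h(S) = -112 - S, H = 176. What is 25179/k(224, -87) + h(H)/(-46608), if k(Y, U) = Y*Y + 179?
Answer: 8250313/16298235 ≈ 0.50621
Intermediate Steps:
k(Y, U) = 179 + Y² (k(Y, U) = Y² + 179 = 179 + Y²)
25179/k(224, -87) + h(H)/(-46608) = 25179/(179 + 224²) + (-112 - 1*176)/(-46608) = 25179/(179 + 50176) + (-112 - 176)*(-1/46608) = 25179/50355 - 288*(-1/46608) = 25179*(1/50355) + 6/971 = 8393/16785 + 6/971 = 8250313/16298235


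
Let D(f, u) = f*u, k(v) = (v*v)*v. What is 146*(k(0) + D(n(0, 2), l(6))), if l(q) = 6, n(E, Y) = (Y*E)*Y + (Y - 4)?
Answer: -1752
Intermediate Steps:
n(E, Y) = -4 + Y + E*Y² (n(E, Y) = (E*Y)*Y + (-4 + Y) = E*Y² + (-4 + Y) = -4 + Y + E*Y²)
k(v) = v³ (k(v) = v²*v = v³)
146*(k(0) + D(n(0, 2), l(6))) = 146*(0³ + (-4 + 2 + 0*2²)*6) = 146*(0 + (-4 + 2 + 0*4)*6) = 146*(0 + (-4 + 2 + 0)*6) = 146*(0 - 2*6) = 146*(0 - 12) = 146*(-12) = -1752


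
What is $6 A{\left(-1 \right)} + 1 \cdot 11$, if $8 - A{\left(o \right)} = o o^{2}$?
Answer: $65$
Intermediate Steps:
$A{\left(o \right)} = 8 - o^{3}$ ($A{\left(o \right)} = 8 - o o^{2} = 8 - o^{3}$)
$6 A{\left(-1 \right)} + 1 \cdot 11 = 6 \left(8 - \left(-1\right)^{3}\right) + 1 \cdot 11 = 6 \left(8 - -1\right) + 11 = 6 \left(8 + 1\right) + 11 = 6 \cdot 9 + 11 = 54 + 11 = 65$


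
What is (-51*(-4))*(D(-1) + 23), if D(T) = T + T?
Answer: 4284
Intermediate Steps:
D(T) = 2*T
(-51*(-4))*(D(-1) + 23) = (-51*(-4))*(2*(-1) + 23) = 204*(-2 + 23) = 204*21 = 4284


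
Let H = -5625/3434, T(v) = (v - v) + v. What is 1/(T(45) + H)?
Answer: 3434/148905 ≈ 0.023062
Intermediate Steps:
T(v) = v (T(v) = 0 + v = v)
H = -5625/3434 (H = -5625*1/3434 = -5625/3434 ≈ -1.6380)
1/(T(45) + H) = 1/(45 - 5625/3434) = 1/(148905/3434) = 3434/148905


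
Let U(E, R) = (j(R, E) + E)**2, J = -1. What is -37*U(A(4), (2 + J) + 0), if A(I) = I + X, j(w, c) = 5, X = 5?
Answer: -7252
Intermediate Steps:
A(I) = 5 + I (A(I) = I + 5 = 5 + I)
U(E, R) = (5 + E)**2
-37*U(A(4), (2 + J) + 0) = -37*(5 + (5 + 4))**2 = -37*(5 + 9)**2 = -37*14**2 = -37*196 = -7252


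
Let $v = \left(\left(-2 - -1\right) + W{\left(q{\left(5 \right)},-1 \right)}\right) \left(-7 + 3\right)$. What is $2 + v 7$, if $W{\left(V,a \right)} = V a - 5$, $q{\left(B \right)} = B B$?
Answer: $870$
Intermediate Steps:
$q{\left(B \right)} = B^{2}$
$W{\left(V,a \right)} = -5 + V a$
$v = 124$ ($v = \left(\left(-2 - -1\right) + \left(-5 + 5^{2} \left(-1\right)\right)\right) \left(-7 + 3\right) = \left(\left(-2 + 1\right) + \left(-5 + 25 \left(-1\right)\right)\right) \left(-4\right) = \left(-1 - 30\right) \left(-4\right) = \left(-31\right) \left(-4\right) = 124$)
$2 + v 7 = 2 + 124 \cdot 7 = 2 + 868 = 870$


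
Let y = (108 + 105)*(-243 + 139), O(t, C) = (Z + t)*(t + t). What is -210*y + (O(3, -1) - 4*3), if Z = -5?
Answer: 4651896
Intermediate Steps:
O(t, C) = 2*t*(-5 + t) (O(t, C) = (-5 + t)*(t + t) = (-5 + t)*(2*t) = 2*t*(-5 + t))
y = -22152 (y = 213*(-104) = -22152)
-210*y + (O(3, -1) - 4*3) = -210*(-22152) + (2*3*(-5 + 3) - 4*3) = 4651920 + (2*3*(-2) - 12) = 4651920 + (-12 - 12) = 4651920 - 24 = 4651896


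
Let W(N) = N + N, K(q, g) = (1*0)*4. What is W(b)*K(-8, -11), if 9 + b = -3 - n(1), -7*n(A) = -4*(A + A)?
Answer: 0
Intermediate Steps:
K(q, g) = 0 (K(q, g) = 0*4 = 0)
n(A) = 8*A/7 (n(A) = -(-4)*(A + A)/7 = -(-4)*2*A/7 = -(-8)*A/7 = 8*A/7)
b = -92/7 (b = -9 + (-3 - 8/7) = -9 - 29/7 = -92/7 ≈ -13.143)
W(N) = 2*N
W(b)*K(-8, -11) = (2*(-92/7))*0 = -184/7*0 = 0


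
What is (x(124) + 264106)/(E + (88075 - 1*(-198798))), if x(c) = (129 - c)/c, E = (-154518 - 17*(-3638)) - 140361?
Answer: 32749149/6676160 ≈ 4.9054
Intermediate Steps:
E = -233033 (E = (-154518 + 61846) - 140361 = -92672 - 140361 = -233033)
x(c) = (129 - c)/c
(x(124) + 264106)/(E + (88075 - 1*(-198798))) = ((129 - 1*124)/124 + 264106)/(-233033 + (88075 - 1*(-198798))) = ((129 - 124)/124 + 264106)/(-233033 + (88075 + 198798)) = ((1/124)*5 + 264106)/(-233033 + 286873) = (5/124 + 264106)/53840 = (32749149/124)*(1/53840) = 32749149/6676160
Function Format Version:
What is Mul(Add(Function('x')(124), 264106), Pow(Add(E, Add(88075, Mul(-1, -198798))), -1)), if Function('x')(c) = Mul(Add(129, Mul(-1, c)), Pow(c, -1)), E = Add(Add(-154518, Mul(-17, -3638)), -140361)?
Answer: Rational(32749149, 6676160) ≈ 4.9054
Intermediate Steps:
E = -233033 (E = Add(Add(-154518, 61846), -140361) = Add(-92672, -140361) = -233033)
Function('x')(c) = Mul(Pow(c, -1), Add(129, Mul(-1, c)))
Mul(Add(Function('x')(124), 264106), Pow(Add(E, Add(88075, Mul(-1, -198798))), -1)) = Mul(Add(Mul(Pow(124, -1), Add(129, Mul(-1, 124))), 264106), Pow(Add(-233033, Add(88075, Mul(-1, -198798))), -1)) = Mul(Add(Mul(Rational(1, 124), Add(129, -124)), 264106), Pow(Add(-233033, Add(88075, 198798)), -1)) = Mul(Add(Mul(Rational(1, 124), 5), 264106), Pow(Add(-233033, 286873), -1)) = Mul(Add(Rational(5, 124), 264106), Pow(53840, -1)) = Mul(Rational(32749149, 124), Rational(1, 53840)) = Rational(32749149, 6676160)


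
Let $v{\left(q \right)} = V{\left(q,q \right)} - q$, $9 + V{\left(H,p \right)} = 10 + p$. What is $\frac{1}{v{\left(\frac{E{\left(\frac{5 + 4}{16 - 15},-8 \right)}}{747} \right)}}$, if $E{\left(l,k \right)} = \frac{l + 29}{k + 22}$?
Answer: $1$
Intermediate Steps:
$E{\left(l,k \right)} = \frac{29 + l}{22 + k}$
$V{\left(H,p \right)} = 1 + p$ ($V{\left(H,p \right)} = -9 + \left(10 + p\right) = 1 + p$)
$v{\left(q \right)} = 1$ ($v{\left(q \right)} = \left(1 + q\right) - q = 1$)
$\frac{1}{v{\left(\frac{E{\left(\frac{5 + 4}{16 - 15},-8 \right)}}{747} \right)}} = 1^{-1} = 1$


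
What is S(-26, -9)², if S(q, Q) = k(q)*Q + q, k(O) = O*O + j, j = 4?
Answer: 37773316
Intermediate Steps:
k(O) = 4 + O² (k(O) = O*O + 4 = O² + 4 = 4 + O²)
S(q, Q) = q + Q*(4 + q²) (S(q, Q) = (4 + q²)*Q + q = Q*(4 + q²) + q = q + Q*(4 + q²))
S(-26, -9)² = (-26 - 9*(4 + (-26)²))² = (-26 - 9*(4 + 676))² = (-26 - 9*680)² = (-26 - 6120)² = (-6146)² = 37773316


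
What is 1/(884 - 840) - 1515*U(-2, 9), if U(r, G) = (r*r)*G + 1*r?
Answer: -2266439/44 ≈ -51510.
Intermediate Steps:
U(r, G) = r + G*r**2 (U(r, G) = r**2*G + r = G*r**2 + r = r + G*r**2)
1/(884 - 840) - 1515*U(-2, 9) = 1/(884 - 840) - (-3030)*(1 + 9*(-2)) = 1/44 - (-3030)*(1 - 18) = 1/44 - (-3030)*(-17) = 1/44 - 1515*34 = 1/44 - 51510 = -2266439/44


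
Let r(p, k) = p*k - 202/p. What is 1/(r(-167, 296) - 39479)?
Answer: -167/14847935 ≈ -1.1247e-5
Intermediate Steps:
r(p, k) = -202/p + k*p (r(p, k) = k*p - 202/p = -202/p + k*p)
1/(r(-167, 296) - 39479) = 1/((-202/(-167) + 296*(-167)) - 39479) = 1/((-202*(-1/167) - 49432) - 39479) = 1/((202/167 - 49432) - 39479) = 1/(-8254942/167 - 39479) = 1/(-14847935/167) = -167/14847935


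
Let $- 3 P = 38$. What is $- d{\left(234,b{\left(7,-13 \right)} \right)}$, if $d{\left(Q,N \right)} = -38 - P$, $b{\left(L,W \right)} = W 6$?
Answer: $\frac{76}{3} \approx 25.333$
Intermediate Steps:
$P = - \frac{38}{3}$ ($P = \left(- \frac{1}{3}\right) 38 = - \frac{38}{3} \approx -12.667$)
$b{\left(L,W \right)} = 6 W$
$d{\left(Q,N \right)} = - \frac{76}{3}$ ($d{\left(Q,N \right)} = -38 - - \frac{38}{3} = -38 + \frac{38}{3} = - \frac{76}{3}$)
$- d{\left(234,b{\left(7,-13 \right)} \right)} = \left(-1\right) \left(- \frac{76}{3}\right) = \frac{76}{3}$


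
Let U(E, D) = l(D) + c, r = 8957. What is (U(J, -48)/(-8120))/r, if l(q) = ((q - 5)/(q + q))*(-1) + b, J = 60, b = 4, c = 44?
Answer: -911/1396432128 ≈ -6.5238e-7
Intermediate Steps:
l(q) = 4 - (-5 + q)/(2*q) (l(q) = ((q - 5)/(q + q))*(-1) + 4 = ((-5 + q)/((2*q)))*(-1) + 4 = ((-5 + q)*(1/(2*q)))*(-1) + 4 = ((-5 + q)/(2*q))*(-1) + 4 = -(-5 + q)/(2*q) + 4 = 4 - (-5 + q)/(2*q))
U(E, D) = 44 + (5 + 7*D)/(2*D) (U(E, D) = (5 + 7*D)/(2*D) + 44 = 44 + (5 + 7*D)/(2*D))
(U(J, -48)/(-8120))/r = (((5/2)*(1 + 19*(-48))/(-48))/(-8120))/8957 = (((5/2)*(-1/48)*(1 - 912))*(-1/8120))*(1/8957) = (((5/2)*(-1/48)*(-911))*(-1/8120))*(1/8957) = ((4555/96)*(-1/8120))*(1/8957) = -911/155904*1/8957 = -911/1396432128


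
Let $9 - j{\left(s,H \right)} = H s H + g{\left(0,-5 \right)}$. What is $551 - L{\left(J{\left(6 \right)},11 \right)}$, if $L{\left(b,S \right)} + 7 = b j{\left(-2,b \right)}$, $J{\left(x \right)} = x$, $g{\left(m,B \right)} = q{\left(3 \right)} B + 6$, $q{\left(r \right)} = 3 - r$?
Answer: $108$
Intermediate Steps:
$g{\left(m,B \right)} = 6$ ($g{\left(m,B \right)} = \left(3 - 3\right) B + 6 = 0 B + 6 = 0 + 6 = 6$)
$j{\left(s,H \right)} = 3 - s H^{2}$ ($j{\left(s,H \right)} = 9 - \left(H s H + 6\right) = 9 - \left(s H^{2} + 6\right) = 9 - \left(6 + s H^{2}\right) = 3 - s H^{2}$)
$L{\left(b,S \right)} = -7 + b \left(3 + 2 b^{2}\right)$ ($L{\left(b,S \right)} = -7 + b \left(3 - - 2 b^{2}\right) = -7 + b \left(3 + 2 b^{2}\right)$)
$551 - L{\left(J{\left(6 \right)},11 \right)} = 551 - \left(-7 + 6 \left(3 + 2 \cdot 6^{2}\right)\right) = 551 - \left(-7 + 6 \left(3 + 2 \cdot 36\right)\right) = 551 - \left(-7 + 6 \left(3 + 72\right)\right) = 551 - \left(-7 + 6 \cdot 75\right) = 551 - \left(-7 + 450\right) = 551 - 443 = 108$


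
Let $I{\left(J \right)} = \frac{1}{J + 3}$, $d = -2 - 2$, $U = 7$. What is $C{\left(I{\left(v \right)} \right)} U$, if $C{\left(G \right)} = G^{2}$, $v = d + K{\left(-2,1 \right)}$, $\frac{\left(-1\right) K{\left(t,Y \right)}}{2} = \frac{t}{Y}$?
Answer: $\frac{7}{9} \approx 0.77778$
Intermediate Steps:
$d = -4$ ($d = -2 - 2 = -4$)
$K{\left(t,Y \right)} = - \frac{2 t}{Y}$ ($K{\left(t,Y \right)} = - 2 \frac{t}{Y} = - \frac{2 t}{Y}$)
$v = 0$ ($v = -4 - - \frac{4}{1} = -4 - \left(-4\right) 1 = -4 + 4 = 0$)
$I{\left(J \right)} = \frac{1}{3 + J}$
$C{\left(I{\left(v \right)} \right)} U = \left(\frac{1}{3 + 0}\right)^{2} \cdot 7 = \left(\frac{1}{3}\right)^{2} \cdot 7 = \frac{1}{9} \cdot 7 = \frac{7}{9}$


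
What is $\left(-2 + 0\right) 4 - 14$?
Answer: $-22$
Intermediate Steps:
$\left(-2 + 0\right) 4 - 14 = \left(-2\right) 4 - 14 = -8 - 14 = -22$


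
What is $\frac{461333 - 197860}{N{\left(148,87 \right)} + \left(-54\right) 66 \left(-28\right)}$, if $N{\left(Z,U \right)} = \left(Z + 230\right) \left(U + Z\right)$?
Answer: $\frac{37639}{26946} \approx 1.3968$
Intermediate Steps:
$N{\left(Z,U \right)} = \left(230 + Z\right) \left(U + Z\right)$
$\frac{461333 - 197860}{N{\left(148,87 \right)} + \left(-54\right) 66 \left(-28\right)} = \frac{461333 - 197860}{\left(148^{2} + 230 \cdot 87 + 230 \cdot 148 + 87 \cdot 148\right) + \left(-54\right) 66 \left(-28\right)} = \frac{461333 - 197860}{\left(21904 + 20010 + 34040 + 12876\right) - -99792} = \frac{263473}{88830 + 99792} = \frac{263473}{188622} = 263473 \cdot \frac{1}{188622} = \frac{37639}{26946}$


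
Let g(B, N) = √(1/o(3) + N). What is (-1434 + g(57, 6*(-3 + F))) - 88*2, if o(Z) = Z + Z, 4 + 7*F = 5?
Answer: -1610 + I*√29946/42 ≈ -1610.0 + 4.1202*I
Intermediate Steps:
F = ⅐ (F = -4/7 + (⅐)*5 = -4/7 + 5/7 = ⅐ ≈ 0.14286)
o(Z) = 2*Z
g(B, N) = √(⅙ + N) (g(B, N) = √(1/(2*3) + N) = √(1/6 + N) = √(⅙ + N))
(-1434 + g(57, 6*(-3 + F))) - 88*2 = (-1434 + √(6 + 36*(6*(-3 + ⅐)))/6) - 88*2 = (-1434 + √(6 + 36*(6*(-20/7)))/6) - 176 = (-1434 + √(6 + 36*(-120/7))/6) - 176 = (-1434 + √(6 - 4320/7)/6) - 176 = (-1434 + √(-4278/7)/6) - 176 = (-1434 + (I*√29946/7)/6) - 176 = (-1434 + I*√29946/42) - 176 = -1610 + I*√29946/42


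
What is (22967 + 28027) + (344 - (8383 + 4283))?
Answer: 38672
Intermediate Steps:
(22967 + 28027) + (344 - (8383 + 4283)) = 50994 + (344 - 1*12666) = 50994 + (344 - 12666) = 50994 - 12322 = 38672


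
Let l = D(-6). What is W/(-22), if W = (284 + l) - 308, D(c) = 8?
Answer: 8/11 ≈ 0.72727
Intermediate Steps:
l = 8
W = -16 (W = (284 + 8) - 308 = 292 - 308 = -16)
W/(-22) = -16/(-22) = -16*(-1/22) = 8/11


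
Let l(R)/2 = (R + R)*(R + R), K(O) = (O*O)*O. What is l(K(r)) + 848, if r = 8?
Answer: 2098000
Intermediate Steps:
K(O) = O³ (K(O) = O²*O = O³)
l(R) = 8*R² (l(R) = 2*((R + R)*(R + R)) = 2*((2*R)*(2*R)) = 2*(4*R²) = 8*R²)
l(K(r)) + 848 = 8*(8³)² + 848 = 8*512² + 848 = 8*262144 + 848 = 2097152 + 848 = 2098000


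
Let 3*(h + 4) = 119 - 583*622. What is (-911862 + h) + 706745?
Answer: -977870/3 ≈ -3.2596e+5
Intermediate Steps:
h = -362519/3 (h = -4 + (119 - 583*622)/3 = -4 + (119 - 362626)/3 = -4 + (⅓)*(-362507) = -4 - 362507/3 = -362519/3 ≈ -1.2084e+5)
(-911862 + h) + 706745 = (-911862 - 362519/3) + 706745 = -3098105/3 + 706745 = -977870/3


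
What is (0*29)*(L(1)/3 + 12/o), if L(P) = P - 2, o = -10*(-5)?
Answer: 0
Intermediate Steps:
o = 50
L(P) = -2 + P
(0*29)*(L(1)/3 + 12/o) = (0*29)*((-2 + 1)/3 + 12/50) = 0*(-1*⅓ + 12*(1/50)) = 0*(-⅓ + 6/25) = 0*(-7/75) = 0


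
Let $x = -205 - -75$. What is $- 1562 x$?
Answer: $203060$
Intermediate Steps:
$x = -130$ ($x = -205 + 75 = -130$)
$- 1562 x = \left(-1562\right) \left(-130\right) = 203060$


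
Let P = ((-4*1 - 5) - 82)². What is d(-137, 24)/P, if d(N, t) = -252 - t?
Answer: -276/8281 ≈ -0.033329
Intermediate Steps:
P = 8281 (P = ((-4 - 5) - 82)² = (-9 - 82)² = (-91)² = 8281)
d(-137, 24)/P = (-252 - 1*24)/8281 = (-252 - 24)*(1/8281) = -276*1/8281 = -276/8281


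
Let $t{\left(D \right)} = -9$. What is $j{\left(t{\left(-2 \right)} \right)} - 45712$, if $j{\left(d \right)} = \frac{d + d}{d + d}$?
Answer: $-45711$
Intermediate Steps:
$j{\left(d \right)} = 1$ ($j{\left(d \right)} = \frac{2 d}{2 d} = 2 d \frac{1}{2 d} = 1$)
$j{\left(t{\left(-2 \right)} \right)} - 45712 = 1 - 45712 = -45711$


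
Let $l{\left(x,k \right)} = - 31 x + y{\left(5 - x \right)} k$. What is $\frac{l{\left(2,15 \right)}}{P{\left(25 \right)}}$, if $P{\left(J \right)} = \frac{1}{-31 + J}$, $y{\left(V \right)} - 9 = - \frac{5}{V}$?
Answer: $-288$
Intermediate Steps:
$y{\left(V \right)} = 9 - \frac{5}{V}$
$l{\left(x,k \right)} = - 31 x + k \left(9 - \frac{5}{5 - x}\right)$ ($l{\left(x,k \right)} = - 31 x + \left(9 - \frac{5}{5 - x}\right) k = - 31 x + k \left(9 - \frac{5}{5 - x}\right)$)
$\frac{l{\left(2,15 \right)}}{P{\left(25 \right)}} = \frac{\frac{1}{-5 + 2} \left(15 \left(-40 + 9 \cdot 2\right) - 62 \left(-5 + 2\right)\right)}{\frac{1}{-31 + 25}} = \frac{\frac{1}{-3} \left(15 \left(-40 + 18\right) - 62 \left(-3\right)\right)}{\frac{1}{-6}} = \frac{\left(- \frac{1}{3}\right) \left(15 \left(-22\right) + 186\right)}{- \frac{1}{6}} = - \frac{-330 + 186}{3} \left(-6\right) = \left(- \frac{1}{3}\right) \left(-144\right) \left(-6\right) = 48 \left(-6\right) = -288$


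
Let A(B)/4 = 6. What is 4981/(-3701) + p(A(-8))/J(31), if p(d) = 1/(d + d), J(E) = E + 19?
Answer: -11950699/8882400 ≈ -1.3454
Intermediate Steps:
A(B) = 24 (A(B) = 4*6 = 24)
J(E) = 19 + E
p(d) = 1/(2*d)
4981/(-3701) + p(A(-8))/J(31) = 4981/(-3701) + ((1/2)/24)/(19 + 31) = 4981*(-1/3701) + ((1/2)*(1/24))/50 = -4981/3701 + (1/48)*(1/50) = -4981/3701 + 1/2400 = -11950699/8882400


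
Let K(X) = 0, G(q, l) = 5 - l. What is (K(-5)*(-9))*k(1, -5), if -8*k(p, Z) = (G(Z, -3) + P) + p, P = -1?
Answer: 0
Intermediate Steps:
k(p, Z) = -7/8 - p/8 (k(p, Z) = -(((5 - 1*(-3)) - 1) + p)/8 = -(((5 + 3) - 1) + p)/8 = -((8 - 1) + p)/8 = -(7 + p)/8 = -7/8 - p/8)
(K(-5)*(-9))*k(1, -5) = (0*(-9))*(-7/8 - 1/8*1) = 0*(-7/8 - 1/8) = 0*(-1) = 0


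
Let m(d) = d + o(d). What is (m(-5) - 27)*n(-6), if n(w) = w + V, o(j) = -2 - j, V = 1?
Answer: 145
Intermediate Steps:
m(d) = -2 (m(d) = d + (-2 - d) = -2)
n(w) = 1 + w (n(w) = w + 1 = 1 + w)
(m(-5) - 27)*n(-6) = (-2 - 27)*(1 - 6) = -29*(-5) = 145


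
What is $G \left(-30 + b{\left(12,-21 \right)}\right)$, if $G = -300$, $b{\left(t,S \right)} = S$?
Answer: $15300$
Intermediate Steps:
$G \left(-30 + b{\left(12,-21 \right)}\right) = - 300 \left(-30 - 21\right) = \left(-300\right) \left(-51\right) = 15300$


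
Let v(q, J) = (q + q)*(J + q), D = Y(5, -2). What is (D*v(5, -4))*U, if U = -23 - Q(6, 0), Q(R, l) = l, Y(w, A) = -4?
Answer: 920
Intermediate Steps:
U = -23 (U = -23 - 1*0 = -23 + 0 = -23)
D = -4
v(q, J) = 2*q*(J + q) (v(q, J) = (2*q)*(J + q) = 2*q*(J + q))
(D*v(5, -4))*U = -8*5*(-4 + 5)*(-23) = -8*5*(-23) = -4*10*(-23) = -40*(-23) = 920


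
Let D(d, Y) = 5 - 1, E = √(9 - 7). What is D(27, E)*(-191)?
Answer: -764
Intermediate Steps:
E = √2 ≈ 1.4142
D(d, Y) = 4
D(27, E)*(-191) = 4*(-191) = -764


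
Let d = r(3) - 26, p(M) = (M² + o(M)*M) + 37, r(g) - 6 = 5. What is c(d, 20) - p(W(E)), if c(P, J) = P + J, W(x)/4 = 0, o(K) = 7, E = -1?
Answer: -32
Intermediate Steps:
r(g) = 11 (r(g) = 6 + 5 = 11)
W(x) = 0 (W(x) = 4*0 = 0)
p(M) = 37 + M² + 7*M (p(M) = (M² + 7*M) + 37 = 37 + M² + 7*M)
d = -15 (d = 11 - 26 = -15)
c(P, J) = J + P
c(d, 20) - p(W(E)) = (20 - 15) - (37 + 0² + 7*0) = 5 - (37 + 0 + 0) = 5 - 1*37 = 5 - 37 = -32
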